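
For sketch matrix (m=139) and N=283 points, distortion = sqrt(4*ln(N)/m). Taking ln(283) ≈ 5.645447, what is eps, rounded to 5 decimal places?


ln(283) ≈ 5.645447.
4*ln(N)/m ≈ 4*5.645447/139 ≈ 0.16245891.
eps = sqrt(0.16245891) ≈ 0.4030619 ≈ 0.40306.

0.40306


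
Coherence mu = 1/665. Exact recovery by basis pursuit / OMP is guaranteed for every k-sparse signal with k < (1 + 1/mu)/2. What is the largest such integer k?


1/mu = 665.
1 + 1/mu = 666.
(1 + 1/mu)/2 = 333 is an integer and the inequality is strict, so k_max = 333 - 1 = 332.

332


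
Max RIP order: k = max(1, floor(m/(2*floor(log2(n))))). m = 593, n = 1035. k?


floor(log2(1035)) = 10.
2*10 = 20.
m/(2*floor(log2(n))) = 593/20 ≈ 29.65.
floor = 29.
k = max(1, 29) = 29.

29


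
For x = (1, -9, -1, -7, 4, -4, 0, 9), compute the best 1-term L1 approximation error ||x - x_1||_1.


Sorted |x_i| descending: [9, 9, 7, 4, 4, 1, 1, 0]
Keep top 1: [9]
Tail entries: [9, 7, 4, 4, 1, 1, 0]
L1 error = sum of tail = 26.

26


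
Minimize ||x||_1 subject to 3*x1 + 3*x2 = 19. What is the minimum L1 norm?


Axis intercepts:
  x1 = 19/3, x2 = 0: L1 = 19/3
  x1 = 0, x2 = 19/3: L1 = 19/3
x* = (19/3, 0)
||x*||_1 = 19/3.

19/3


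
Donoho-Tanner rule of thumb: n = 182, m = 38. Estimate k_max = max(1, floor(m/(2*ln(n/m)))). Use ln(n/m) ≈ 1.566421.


n/m = 182/38 = 91/19.
ln(n/m) ≈ 1.566421.
2*ln(n/m) ≈ 3.132842.
m/(2*ln(n/m)) ≈ 38/3.132842 ≈ 12.1296.
floor = 12.
k_max = max(1, 12) = 12.

12


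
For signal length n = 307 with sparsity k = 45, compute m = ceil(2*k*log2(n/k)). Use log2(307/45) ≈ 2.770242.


log2(n/k) = log2(307/45) ≈ 2.770242.
2*k*log2(n/k) ≈ 2*45*2.770242 = 249.32178.
m = ceil(249.32178) = 250.

250


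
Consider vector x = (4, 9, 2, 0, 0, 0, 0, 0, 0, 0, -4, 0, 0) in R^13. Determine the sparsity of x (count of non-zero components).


Non-zero positions: [0, 1, 2, 10].
Sparsity = 4.

4


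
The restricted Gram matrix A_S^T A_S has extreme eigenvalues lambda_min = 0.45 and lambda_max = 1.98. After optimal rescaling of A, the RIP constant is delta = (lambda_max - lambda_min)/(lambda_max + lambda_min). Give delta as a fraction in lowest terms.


lambda_max - lambda_min = 1.98 - 0.45 = 1.53.
lambda_max + lambda_min = 1.98 + 0.45 = 2.43.
delta = 1.53/2.43 = 153/243 = 17/27.

17/27


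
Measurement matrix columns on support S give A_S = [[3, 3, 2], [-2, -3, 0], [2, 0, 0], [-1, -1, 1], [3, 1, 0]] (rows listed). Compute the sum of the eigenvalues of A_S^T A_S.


Sum of eigenvalues of A_S^T A_S = trace(A_S^T A_S) = sum of squared column norms of A_S.
A_S^T A_S diagonal: [27, 20, 5].
trace = 27 + 20 + 5 = 52.

52


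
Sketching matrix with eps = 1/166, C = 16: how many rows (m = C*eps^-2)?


1/eps = 166.
(1/eps)^2 = 27556.
m = 16*27556 = 440896.

440896


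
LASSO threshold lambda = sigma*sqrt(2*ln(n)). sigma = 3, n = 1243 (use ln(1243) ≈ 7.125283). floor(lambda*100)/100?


ln(1243) ≈ 7.125283.
2*ln(n) ≈ 14.250566.
sqrt(2*ln(n)) ≈ sqrt(14.250566) ≈ 3.774992.
lambda ≈ 3*3.774992 = 11.324976.
floor(lambda*100)/100 = 11.32.

11.32


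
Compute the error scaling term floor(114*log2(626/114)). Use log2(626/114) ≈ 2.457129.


log2(n/k) = log2(626/114) ≈ 2.457129.
k*log2(n/k) ≈ 114*2.457129 = 280.112706.
floor(280.112706) = 280.

280


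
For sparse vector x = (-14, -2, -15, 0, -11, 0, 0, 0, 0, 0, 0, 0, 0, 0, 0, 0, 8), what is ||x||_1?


Non-zero entries: [(0, -14), (1, -2), (2, -15), (4, -11), (16, 8)]
Absolute values: [14, 2, 15, 11, 8]
||x||_1 = sum = 50.

50


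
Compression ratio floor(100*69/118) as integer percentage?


100*m/n = 100*69/118 ≈ 58.4746.
floor = 58.

58


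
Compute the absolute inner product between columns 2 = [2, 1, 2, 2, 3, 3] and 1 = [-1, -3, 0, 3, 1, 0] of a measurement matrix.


Inner product: 2*-1 + 1*-3 + 2*0 + 2*3 + 3*1 + 3*0
Products: [-2, -3, 0, 6, 3, 0]
Sum = 4.
|dot| = 4.

4


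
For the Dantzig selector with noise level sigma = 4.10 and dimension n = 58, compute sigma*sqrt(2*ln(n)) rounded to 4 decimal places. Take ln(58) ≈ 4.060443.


ln(58) ≈ 4.060443.
2*ln(n) ≈ 8.120886.
sqrt(2*ln(n)) ≈ sqrt(8.120886) ≈ 2.849717.
threshold ≈ 4.10*2.849717 = 11.6838397 ≈ 11.6838.

11.6838


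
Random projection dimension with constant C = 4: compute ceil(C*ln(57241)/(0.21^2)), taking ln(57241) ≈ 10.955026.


ln(57241) ≈ 10.955026.
eps^2 = 0.21^2 = 0.0441.
C*ln(N)/eps^2 ≈ 4*10.955026/0.0441 ≈ 993.6532.
m = ceil(993.6532) = 994.

994


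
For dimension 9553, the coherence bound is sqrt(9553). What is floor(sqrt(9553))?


97^2 = 9409 <= 9553 < 9604 = 98^2, so 97 <= sqrt(9553) < 98.
floor(sqrt(9553)) = 97.

97


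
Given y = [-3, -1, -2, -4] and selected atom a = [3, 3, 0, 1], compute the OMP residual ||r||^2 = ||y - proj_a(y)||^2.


a^T a = 19.
a^T y = -16.
coeff = -16/19 = -16/19.
||r||^2 = 314/19.

314/19


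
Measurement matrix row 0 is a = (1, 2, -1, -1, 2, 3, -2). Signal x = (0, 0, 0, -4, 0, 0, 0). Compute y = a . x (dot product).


Non-zero terms: ['-1*-4']
Products: [4]
y = sum = 4.

4


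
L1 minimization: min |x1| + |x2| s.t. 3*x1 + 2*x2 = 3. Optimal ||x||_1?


Axis intercepts:
  x1 = 1, x2 = 0: L1 = 1
  x1 = 0, x2 = 3/2: L1 = 3/2
x* = (1, 0)
||x*||_1 = 1.

1


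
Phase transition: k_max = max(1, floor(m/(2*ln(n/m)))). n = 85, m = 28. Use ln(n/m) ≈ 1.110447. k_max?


n/m = 85/28.
ln(n/m) ≈ 1.110447.
2*ln(n/m) ≈ 2.220894.
m/(2*ln(n/m)) ≈ 28/2.220894 ≈ 12.6075.
floor = 12.
k_max = max(1, 12) = 12.

12


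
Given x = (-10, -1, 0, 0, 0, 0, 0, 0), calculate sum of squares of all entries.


Non-zero entries: [(0, -10), (1, -1)]
Squares: [100, 1]
||x||_2^2 = sum = 101.

101


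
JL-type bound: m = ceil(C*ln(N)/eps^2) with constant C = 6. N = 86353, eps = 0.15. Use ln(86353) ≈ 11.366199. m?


ln(86353) ≈ 11.366199.
eps^2 = 0.15^2 = 0.0225.
C*ln(N)/eps^2 ≈ 6*11.366199/0.0225 ≈ 3030.9864.
m = ceil(3030.9864) = 3031.

3031


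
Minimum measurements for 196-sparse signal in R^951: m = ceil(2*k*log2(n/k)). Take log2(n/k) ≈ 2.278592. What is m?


log2(n/k) = log2(951/196) ≈ 2.278592.
2*k*log2(n/k) ≈ 2*196*2.278592 = 893.208064.
m = ceil(893.208064) = 894.

894


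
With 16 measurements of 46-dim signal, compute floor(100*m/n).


100*m/n = 100*16/46 ≈ 34.7826.
floor = 34.

34


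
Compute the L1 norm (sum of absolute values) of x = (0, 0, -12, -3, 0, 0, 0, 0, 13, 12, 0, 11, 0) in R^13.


Non-zero entries: [(2, -12), (3, -3), (8, 13), (9, 12), (11, 11)]
Absolute values: [12, 3, 13, 12, 11]
||x||_1 = sum = 51.

51


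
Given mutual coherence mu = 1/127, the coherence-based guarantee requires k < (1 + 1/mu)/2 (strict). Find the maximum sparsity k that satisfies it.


1/mu = 127.
1 + 1/mu = 128.
(1 + 1/mu)/2 = 64 is an integer and the inequality is strict, so k_max = 64 - 1 = 63.

63


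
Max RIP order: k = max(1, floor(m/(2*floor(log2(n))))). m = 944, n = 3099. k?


floor(log2(3099)) = 11.
2*11 = 22.
m/(2*floor(log2(n))) = 944/22 ≈ 42.9091.
floor = 42.
k = max(1, 42) = 42.

42


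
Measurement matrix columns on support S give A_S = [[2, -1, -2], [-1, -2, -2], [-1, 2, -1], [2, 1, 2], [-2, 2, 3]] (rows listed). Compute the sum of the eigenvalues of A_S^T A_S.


Sum of eigenvalues of A_S^T A_S = trace(A_S^T A_S) = sum of squared column norms of A_S.
A_S^T A_S diagonal: [14, 14, 22].
trace = 14 + 14 + 22 = 50.

50


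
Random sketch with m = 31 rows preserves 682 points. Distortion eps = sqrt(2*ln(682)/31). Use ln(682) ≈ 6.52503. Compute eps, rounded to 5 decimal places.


ln(682) ≈ 6.52503.
2*ln(N)/m ≈ 2*6.52503/31 ≈ 0.42096968.
eps = sqrt(0.42096968) ≈ 0.6488218 ≈ 0.64882.

0.64882


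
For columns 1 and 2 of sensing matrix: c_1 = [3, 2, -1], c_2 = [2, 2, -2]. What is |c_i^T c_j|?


Inner product: 3*2 + 2*2 + -1*-2
Products: [6, 4, 2]
Sum = 12.
|dot| = 12.

12


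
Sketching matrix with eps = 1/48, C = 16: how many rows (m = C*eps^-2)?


1/eps = 48.
(1/eps)^2 = 2304.
m = 16*2304 = 36864.

36864


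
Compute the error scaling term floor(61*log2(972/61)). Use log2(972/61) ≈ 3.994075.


log2(n/k) = log2(972/61) ≈ 3.994075.
k*log2(n/k) ≈ 61*3.994075 = 243.638575.
floor(243.638575) = 243.

243


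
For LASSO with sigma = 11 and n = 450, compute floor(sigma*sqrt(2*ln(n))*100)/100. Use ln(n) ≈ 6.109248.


ln(450) ≈ 6.109248.
2*ln(n) ≈ 12.218496.
sqrt(2*ln(n)) ≈ sqrt(12.218496) ≈ 3.495497.
lambda ≈ 11*3.495497 = 38.450467.
floor(lambda*100)/100 = 38.45.

38.45


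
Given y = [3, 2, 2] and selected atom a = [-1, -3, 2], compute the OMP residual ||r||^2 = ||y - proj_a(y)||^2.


a^T a = 14.
a^T y = -5.
coeff = -5/14 = -5/14.
||r||^2 = 213/14.

213/14


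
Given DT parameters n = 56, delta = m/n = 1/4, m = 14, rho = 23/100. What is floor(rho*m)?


m = 1/4*56 = 14.
rho = 23/100.
rho*m = 23/100*14 = 3.22.
k = floor(3.22) = 3.

3


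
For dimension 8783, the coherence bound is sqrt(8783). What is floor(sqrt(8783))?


93^2 = 8649 <= 8783 < 8836 = 94^2, so 93 <= sqrt(8783) < 94.
floor(sqrt(8783)) = 93.

93


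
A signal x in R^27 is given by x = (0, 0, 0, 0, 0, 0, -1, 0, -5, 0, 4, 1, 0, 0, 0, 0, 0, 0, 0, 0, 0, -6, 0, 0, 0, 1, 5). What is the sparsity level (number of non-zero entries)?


Non-zero positions: [6, 8, 10, 11, 21, 25, 26].
Sparsity = 7.

7


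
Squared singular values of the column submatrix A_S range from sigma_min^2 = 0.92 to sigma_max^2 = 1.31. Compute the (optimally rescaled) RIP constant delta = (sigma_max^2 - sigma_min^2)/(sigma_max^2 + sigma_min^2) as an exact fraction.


lambda_max - lambda_min = 1.31 - 0.92 = 0.39.
lambda_max + lambda_min = 1.31 + 0.92 = 2.23.
delta = 0.39/2.23 = 39/223.

39/223


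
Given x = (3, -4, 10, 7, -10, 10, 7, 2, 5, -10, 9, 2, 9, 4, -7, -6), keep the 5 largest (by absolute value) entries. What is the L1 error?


Sorted |x_i| descending: [10, 10, 10, 10, 9, 9, 7, 7, 7, 6, 5, 4, 4, 3, 2, 2]
Keep top 5: [10, 10, 10, 10, 9]
Tail entries: [9, 7, 7, 7, 6, 5, 4, 4, 3, 2, 2]
L1 error = sum of tail = 56.

56


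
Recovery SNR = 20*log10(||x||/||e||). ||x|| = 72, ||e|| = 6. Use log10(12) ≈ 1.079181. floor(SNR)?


||x||/||e|| = 72/6 = 12.
log10(12) ≈ 1.079181.
20*log10(||x||/||e||) ≈ 20*1.079181 = 21.58362.
floor(21.58362) = 21.

21


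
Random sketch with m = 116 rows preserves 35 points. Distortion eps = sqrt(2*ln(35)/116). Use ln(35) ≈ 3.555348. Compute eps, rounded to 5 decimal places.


ln(35) ≈ 3.555348.
2*ln(N)/m ≈ 2*3.555348/116 ≈ 0.0612991.
eps = sqrt(0.0612991) ≈ 0.2475866 ≈ 0.24759.

0.24759


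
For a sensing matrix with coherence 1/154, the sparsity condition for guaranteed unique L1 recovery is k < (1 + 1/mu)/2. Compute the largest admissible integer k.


1/mu = 154.
1 + 1/mu = 155.
(1 + 1/mu)/2 = 77.5 is not an integer, so k_max = floor(77.5) = 77.

77


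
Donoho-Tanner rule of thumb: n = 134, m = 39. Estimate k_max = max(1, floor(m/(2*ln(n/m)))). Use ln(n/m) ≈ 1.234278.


n/m = 134/39.
ln(n/m) ≈ 1.234278.
2*ln(n/m) ≈ 2.468556.
m/(2*ln(n/m)) ≈ 39/2.468556 ≈ 15.7987.
floor = 15.
k_max = max(1, 15) = 15.

15


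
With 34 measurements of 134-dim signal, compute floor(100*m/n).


100*m/n = 100*34/134 ≈ 25.3731.
floor = 25.

25


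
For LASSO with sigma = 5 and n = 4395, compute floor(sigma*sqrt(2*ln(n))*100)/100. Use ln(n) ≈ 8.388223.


ln(4395) ≈ 8.388223.
2*ln(n) ≈ 16.776446.
sqrt(2*ln(n)) ≈ sqrt(16.776446) ≈ 4.095906.
lambda ≈ 5*4.095906 = 20.47953.
floor(lambda*100)/100 = 20.47.

20.47


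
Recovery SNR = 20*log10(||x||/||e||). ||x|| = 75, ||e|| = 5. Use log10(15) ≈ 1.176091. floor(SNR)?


||x||/||e|| = 75/5 = 15.
log10(15) ≈ 1.176091.
20*log10(||x||/||e||) ≈ 20*1.176091 = 23.52182.
floor(23.52182) = 23.

23


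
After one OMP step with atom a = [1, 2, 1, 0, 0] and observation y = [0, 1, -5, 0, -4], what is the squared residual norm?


a^T a = 6.
a^T y = -3.
coeff = -3/6 = -1/2.
||r||^2 = 81/2.

81/2


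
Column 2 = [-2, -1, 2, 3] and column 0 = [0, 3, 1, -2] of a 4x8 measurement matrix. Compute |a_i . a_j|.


Inner product: -2*0 + -1*3 + 2*1 + 3*-2
Products: [0, -3, 2, -6]
Sum = -7.
|dot| = 7.

7


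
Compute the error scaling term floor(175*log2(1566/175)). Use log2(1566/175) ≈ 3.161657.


log2(n/k) = log2(1566/175) ≈ 3.161657.
k*log2(n/k) ≈ 175*3.161657 = 553.289975.
floor(553.289975) = 553.

553


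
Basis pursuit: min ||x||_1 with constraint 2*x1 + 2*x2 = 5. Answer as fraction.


Axis intercepts:
  x1 = 5/2, x2 = 0: L1 = 5/2
  x1 = 0, x2 = 5/2: L1 = 5/2
x* = (5/2, 0)
||x*||_1 = 5/2.

5/2


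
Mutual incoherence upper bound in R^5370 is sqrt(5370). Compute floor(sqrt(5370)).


73^2 = 5329 <= 5370 < 5476 = 74^2, so 73 <= sqrt(5370) < 74.
floor(sqrt(5370)) = 73.

73


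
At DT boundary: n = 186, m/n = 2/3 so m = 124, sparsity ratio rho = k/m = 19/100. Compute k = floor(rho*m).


m = 2/3*186 = 124.
rho = 19/100.
rho*m = 19/100*124 = 23.56.
k = floor(23.56) = 23.

23


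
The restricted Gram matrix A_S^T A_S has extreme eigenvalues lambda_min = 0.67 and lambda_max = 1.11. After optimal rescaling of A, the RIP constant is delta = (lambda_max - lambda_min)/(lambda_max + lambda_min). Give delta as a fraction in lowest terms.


lambda_max - lambda_min = 1.11 - 0.67 = 0.44.
lambda_max + lambda_min = 1.11 + 0.67 = 1.78.
delta = 0.44/1.78 = 44/178 = 22/89.

22/89


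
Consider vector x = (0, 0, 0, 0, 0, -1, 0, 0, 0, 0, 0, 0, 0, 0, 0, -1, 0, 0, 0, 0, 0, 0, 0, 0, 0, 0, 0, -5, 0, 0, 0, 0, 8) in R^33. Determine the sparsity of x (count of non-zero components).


Non-zero positions: [5, 15, 27, 32].
Sparsity = 4.

4


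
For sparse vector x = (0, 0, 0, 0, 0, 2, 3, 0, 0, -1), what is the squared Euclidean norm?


Non-zero entries: [(5, 2), (6, 3), (9, -1)]
Squares: [4, 9, 1]
||x||_2^2 = sum = 14.

14


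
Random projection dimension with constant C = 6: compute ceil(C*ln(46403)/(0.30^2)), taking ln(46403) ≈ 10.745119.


ln(46403) ≈ 10.745119.
eps^2 = 0.30^2 = 0.09.
C*ln(N)/eps^2 ≈ 6*10.745119/0.09 ≈ 716.3413.
m = ceil(716.3413) = 717.

717


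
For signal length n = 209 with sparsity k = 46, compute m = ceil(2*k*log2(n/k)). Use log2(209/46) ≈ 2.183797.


log2(n/k) = log2(209/46) ≈ 2.183797.
2*k*log2(n/k) ≈ 2*46*2.183797 = 200.909324.
m = ceil(200.909324) = 201.

201


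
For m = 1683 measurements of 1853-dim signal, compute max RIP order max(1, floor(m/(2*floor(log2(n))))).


floor(log2(1853)) = 10.
2*10 = 20.
m/(2*floor(log2(n))) = 1683/20 ≈ 84.15.
floor = 84.
k = max(1, 84) = 84.

84


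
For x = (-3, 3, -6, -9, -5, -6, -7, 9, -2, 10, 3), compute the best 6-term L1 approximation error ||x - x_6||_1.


Sorted |x_i| descending: [10, 9, 9, 7, 6, 6, 5, 3, 3, 3, 2]
Keep top 6: [10, 9, 9, 7, 6, 6]
Tail entries: [5, 3, 3, 3, 2]
L1 error = sum of tail = 16.

16


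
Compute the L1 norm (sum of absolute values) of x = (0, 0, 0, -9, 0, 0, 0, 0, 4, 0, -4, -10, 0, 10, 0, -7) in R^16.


Non-zero entries: [(3, -9), (8, 4), (10, -4), (11, -10), (13, 10), (15, -7)]
Absolute values: [9, 4, 4, 10, 10, 7]
||x||_1 = sum = 44.

44


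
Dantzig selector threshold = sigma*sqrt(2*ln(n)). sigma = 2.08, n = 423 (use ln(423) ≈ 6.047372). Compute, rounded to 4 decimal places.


ln(423) ≈ 6.047372.
2*ln(n) ≈ 12.094744.
sqrt(2*ln(n)) ≈ sqrt(12.094744) ≈ 3.47775.
threshold ≈ 2.08*3.47775 = 7.23372 ≈ 7.2337.

7.2337


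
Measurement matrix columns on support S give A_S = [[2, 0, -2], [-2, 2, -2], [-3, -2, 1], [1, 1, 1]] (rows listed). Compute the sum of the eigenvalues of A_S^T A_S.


Sum of eigenvalues of A_S^T A_S = trace(A_S^T A_S) = sum of squared column norms of A_S.
A_S^T A_S diagonal: [18, 9, 10].
trace = 18 + 9 + 10 = 37.

37


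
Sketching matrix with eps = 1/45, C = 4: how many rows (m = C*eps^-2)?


1/eps = 45.
(1/eps)^2 = 2025.
m = 4*2025 = 8100.

8100


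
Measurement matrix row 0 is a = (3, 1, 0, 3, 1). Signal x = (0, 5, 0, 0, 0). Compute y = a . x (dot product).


Non-zero terms: ['1*5']
Products: [5]
y = sum = 5.

5


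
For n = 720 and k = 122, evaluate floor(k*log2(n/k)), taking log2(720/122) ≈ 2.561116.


log2(n/k) = log2(720/122) ≈ 2.561116.
k*log2(n/k) ≈ 122*2.561116 = 312.456152.
floor(312.456152) = 312.

312


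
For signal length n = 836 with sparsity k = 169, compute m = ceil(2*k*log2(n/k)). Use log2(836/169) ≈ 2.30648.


log2(n/k) = log2(836/169) ≈ 2.30648.
2*k*log2(n/k) ≈ 2*169*2.30648 = 779.59024.
m = ceil(779.59024) = 780.

780


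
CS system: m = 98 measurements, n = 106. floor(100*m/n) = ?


100*m/n = 100*98/106 ≈ 92.4528.
floor = 92.

92


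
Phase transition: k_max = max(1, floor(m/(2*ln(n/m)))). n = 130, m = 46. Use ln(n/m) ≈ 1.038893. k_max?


n/m = 130/46 = 65/23.
ln(n/m) ≈ 1.038893.
2*ln(n/m) ≈ 2.077786.
m/(2*ln(n/m)) ≈ 46/2.077786 ≈ 22.1389.
floor = 22.
k_max = max(1, 22) = 22.

22


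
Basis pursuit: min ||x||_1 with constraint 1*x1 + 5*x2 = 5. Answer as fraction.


Axis intercepts:
  x1 = 5, x2 = 0: L1 = 5
  x1 = 0, x2 = 1: L1 = 1
x* = (0, 1)
||x*||_1 = 1.

1


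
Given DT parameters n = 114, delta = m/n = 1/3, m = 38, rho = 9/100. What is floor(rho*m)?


m = 1/3*114 = 38.
rho = 9/100.
rho*m = 9/100*38 = 3.42.
k = floor(3.42) = 3.

3


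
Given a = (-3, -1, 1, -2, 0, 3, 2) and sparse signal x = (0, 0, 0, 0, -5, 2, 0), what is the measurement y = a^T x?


Non-zero terms: ['0*-5', '3*2']
Products: [0, 6]
y = sum = 6.

6


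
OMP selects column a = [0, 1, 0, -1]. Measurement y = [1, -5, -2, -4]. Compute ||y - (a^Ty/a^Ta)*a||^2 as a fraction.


a^T a = 2.
a^T y = -1.
coeff = -1/2 = -1/2.
||r||^2 = 91/2.

91/2


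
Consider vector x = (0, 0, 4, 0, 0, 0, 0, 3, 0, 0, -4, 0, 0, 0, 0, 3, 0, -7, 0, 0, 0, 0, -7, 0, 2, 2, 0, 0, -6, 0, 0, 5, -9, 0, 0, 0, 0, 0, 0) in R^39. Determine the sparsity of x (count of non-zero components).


Non-zero positions: [2, 7, 10, 15, 17, 22, 24, 25, 28, 31, 32].
Sparsity = 11.

11


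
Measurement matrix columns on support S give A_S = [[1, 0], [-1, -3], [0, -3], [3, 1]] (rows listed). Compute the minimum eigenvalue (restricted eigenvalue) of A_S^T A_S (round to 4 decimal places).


A_S^T A_S = [[11, 6], [6, 19]].
trace = 30.
det = 173.
disc = trace^2 - 4*det = 900 - 4*173 = 208.
sqrt(208) ≈ 14.422205.
lam_min = (30 - sqrt(208))/2 ≈ (30 - 14.422205)/2 = 7.7888975 ≈ 7.7889.

7.7889


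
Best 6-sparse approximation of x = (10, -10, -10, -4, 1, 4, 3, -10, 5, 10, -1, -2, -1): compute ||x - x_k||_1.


Sorted |x_i| descending: [10, 10, 10, 10, 10, 5, 4, 4, 3, 2, 1, 1, 1]
Keep top 6: [10, 10, 10, 10, 10, 5]
Tail entries: [4, 4, 3, 2, 1, 1, 1]
L1 error = sum of tail = 16.

16


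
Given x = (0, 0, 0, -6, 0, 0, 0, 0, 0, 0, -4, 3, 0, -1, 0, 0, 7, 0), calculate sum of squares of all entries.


Non-zero entries: [(3, -6), (10, -4), (11, 3), (13, -1), (16, 7)]
Squares: [36, 16, 9, 1, 49]
||x||_2^2 = sum = 111.

111


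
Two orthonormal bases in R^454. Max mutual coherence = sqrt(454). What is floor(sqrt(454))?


21^2 = 441 <= 454 < 484 = 22^2, so 21 <= sqrt(454) < 22.
floor(sqrt(454)) = 21.

21


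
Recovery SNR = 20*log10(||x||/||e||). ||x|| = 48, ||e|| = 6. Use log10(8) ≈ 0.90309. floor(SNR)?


||x||/||e|| = 48/6 = 8.
log10(8) ≈ 0.90309.
20*log10(||x||/||e||) ≈ 20*0.90309 = 18.0618.
floor(18.0618) = 18.

18


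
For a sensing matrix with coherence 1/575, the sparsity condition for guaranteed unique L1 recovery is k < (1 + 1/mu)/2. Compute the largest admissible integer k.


1/mu = 575.
1 + 1/mu = 576.
(1 + 1/mu)/2 = 288 is an integer and the inequality is strict, so k_max = 288 - 1 = 287.

287


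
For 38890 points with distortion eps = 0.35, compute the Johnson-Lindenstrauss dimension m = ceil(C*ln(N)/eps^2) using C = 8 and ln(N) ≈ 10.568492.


ln(38890) ≈ 10.568492.
eps^2 = 0.35^2 = 0.1225.
C*ln(N)/eps^2 ≈ 8*10.568492/0.1225 ≈ 690.1872.
m = ceil(690.1872) = 691.

691


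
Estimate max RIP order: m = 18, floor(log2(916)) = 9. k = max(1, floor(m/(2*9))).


floor(log2(916)) = 9.
2*9 = 18.
m/(2*floor(log2(n))) = 18/18 ≈ 1.0.
floor = 1.
k = max(1, 1) = 1.

1


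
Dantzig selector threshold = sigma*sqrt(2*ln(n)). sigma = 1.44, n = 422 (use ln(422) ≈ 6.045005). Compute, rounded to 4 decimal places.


ln(422) ≈ 6.045005.
2*ln(n) ≈ 12.09001.
sqrt(2*ln(n)) ≈ sqrt(12.09001) ≈ 3.477069.
threshold ≈ 1.44*3.477069 = 5.00697936 ≈ 5.0070.

5.0070


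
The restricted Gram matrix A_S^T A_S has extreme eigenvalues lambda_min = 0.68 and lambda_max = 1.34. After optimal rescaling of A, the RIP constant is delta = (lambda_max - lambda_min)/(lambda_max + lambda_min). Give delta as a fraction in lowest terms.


lambda_max - lambda_min = 1.34 - 0.68 = 0.66.
lambda_max + lambda_min = 1.34 + 0.68 = 2.02.
delta = 0.66/2.02 = 66/202 = 33/101.

33/101


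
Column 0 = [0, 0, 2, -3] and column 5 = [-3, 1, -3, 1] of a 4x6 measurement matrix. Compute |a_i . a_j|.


Inner product: 0*-3 + 0*1 + 2*-3 + -3*1
Products: [0, 0, -6, -3]
Sum = -9.
|dot| = 9.

9


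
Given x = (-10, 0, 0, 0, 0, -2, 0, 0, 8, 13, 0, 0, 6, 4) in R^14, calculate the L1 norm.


Non-zero entries: [(0, -10), (5, -2), (8, 8), (9, 13), (12, 6), (13, 4)]
Absolute values: [10, 2, 8, 13, 6, 4]
||x||_1 = sum = 43.

43


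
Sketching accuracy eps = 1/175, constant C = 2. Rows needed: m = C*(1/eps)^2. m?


1/eps = 175.
(1/eps)^2 = 30625.
m = 2*30625 = 61250.

61250


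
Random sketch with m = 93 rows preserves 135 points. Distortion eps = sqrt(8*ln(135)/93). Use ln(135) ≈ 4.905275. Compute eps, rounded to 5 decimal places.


ln(135) ≈ 4.905275.
8*ln(N)/m ≈ 8*4.905275/93 ≈ 0.42195914.
eps = sqrt(0.42195914) ≈ 0.6495838 ≈ 0.64958.

0.64958


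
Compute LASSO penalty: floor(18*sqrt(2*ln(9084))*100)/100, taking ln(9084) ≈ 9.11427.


ln(9084) ≈ 9.11427.
2*ln(n) ≈ 18.22854.
sqrt(2*ln(n)) ≈ sqrt(18.22854) ≈ 4.269489.
lambda ≈ 18*4.269489 = 76.850802.
floor(lambda*100)/100 = 76.85.

76.85


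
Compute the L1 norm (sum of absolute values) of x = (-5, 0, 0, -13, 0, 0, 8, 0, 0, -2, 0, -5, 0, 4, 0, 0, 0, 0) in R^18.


Non-zero entries: [(0, -5), (3, -13), (6, 8), (9, -2), (11, -5), (13, 4)]
Absolute values: [5, 13, 8, 2, 5, 4]
||x||_1 = sum = 37.

37


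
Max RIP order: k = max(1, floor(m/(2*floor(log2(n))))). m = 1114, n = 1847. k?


floor(log2(1847)) = 10.
2*10 = 20.
m/(2*floor(log2(n))) = 1114/20 ≈ 55.7.
floor = 55.
k = max(1, 55) = 55.

55


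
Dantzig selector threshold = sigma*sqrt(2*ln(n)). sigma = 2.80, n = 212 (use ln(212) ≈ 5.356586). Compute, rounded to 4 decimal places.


ln(212) ≈ 5.356586.
2*ln(n) ≈ 10.713172.
sqrt(2*ln(n)) ≈ sqrt(10.713172) ≈ 3.273098.
threshold ≈ 2.80*3.273098 = 9.1646744 ≈ 9.1647.

9.1647


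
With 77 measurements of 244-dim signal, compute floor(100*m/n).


100*m/n = 100*77/244 ≈ 31.5574.
floor = 31.

31


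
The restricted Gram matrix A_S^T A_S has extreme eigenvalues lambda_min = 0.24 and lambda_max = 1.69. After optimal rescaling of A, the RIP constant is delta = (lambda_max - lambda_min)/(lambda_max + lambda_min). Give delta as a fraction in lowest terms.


lambda_max - lambda_min = 1.69 - 0.24 = 1.45.
lambda_max + lambda_min = 1.69 + 0.24 = 1.93.
delta = 1.45/1.93 = 145/193.

145/193


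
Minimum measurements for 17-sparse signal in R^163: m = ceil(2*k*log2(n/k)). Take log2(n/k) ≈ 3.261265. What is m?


log2(n/k) = log2(163/17) ≈ 3.261265.
2*k*log2(n/k) ≈ 2*17*3.261265 = 110.88301.
m = ceil(110.88301) = 111.

111


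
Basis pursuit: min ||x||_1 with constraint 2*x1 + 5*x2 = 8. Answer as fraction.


Axis intercepts:
  x1 = 4, x2 = 0: L1 = 4
  x1 = 0, x2 = 8/5: L1 = 8/5
x* = (0, 8/5)
||x*||_1 = 8/5.

8/5


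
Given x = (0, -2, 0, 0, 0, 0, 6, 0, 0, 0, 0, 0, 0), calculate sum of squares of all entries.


Non-zero entries: [(1, -2), (6, 6)]
Squares: [4, 36]
||x||_2^2 = sum = 40.

40


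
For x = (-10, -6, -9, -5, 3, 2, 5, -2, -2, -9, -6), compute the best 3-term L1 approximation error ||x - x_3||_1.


Sorted |x_i| descending: [10, 9, 9, 6, 6, 5, 5, 3, 2, 2, 2]
Keep top 3: [10, 9, 9]
Tail entries: [6, 6, 5, 5, 3, 2, 2, 2]
L1 error = sum of tail = 31.

31


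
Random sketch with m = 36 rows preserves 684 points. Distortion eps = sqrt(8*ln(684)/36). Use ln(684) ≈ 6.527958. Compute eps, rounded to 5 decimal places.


ln(684) ≈ 6.527958.
8*ln(N)/m ≈ 8*6.527958/36 ≈ 1.45065733.
eps = sqrt(1.45065733) ≈ 1.2044324 ≈ 1.20443.

1.20443


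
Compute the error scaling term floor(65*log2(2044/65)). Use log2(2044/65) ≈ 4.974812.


log2(n/k) = log2(2044/65) ≈ 4.974812.
k*log2(n/k) ≈ 65*4.974812 = 323.36278.
floor(323.36278) = 323.

323


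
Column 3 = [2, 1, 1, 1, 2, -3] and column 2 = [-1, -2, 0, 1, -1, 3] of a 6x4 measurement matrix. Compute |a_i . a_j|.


Inner product: 2*-1 + 1*-2 + 1*0 + 1*1 + 2*-1 + -3*3
Products: [-2, -2, 0, 1, -2, -9]
Sum = -14.
|dot| = 14.

14


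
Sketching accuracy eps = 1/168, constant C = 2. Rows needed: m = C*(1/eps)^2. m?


1/eps = 168.
(1/eps)^2 = 28224.
m = 2*28224 = 56448.

56448


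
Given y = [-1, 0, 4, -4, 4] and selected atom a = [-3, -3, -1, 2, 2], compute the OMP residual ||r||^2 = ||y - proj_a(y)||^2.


a^T a = 27.
a^T y = -1.
coeff = -1/27 = -1/27.
||r||^2 = 1322/27.

1322/27


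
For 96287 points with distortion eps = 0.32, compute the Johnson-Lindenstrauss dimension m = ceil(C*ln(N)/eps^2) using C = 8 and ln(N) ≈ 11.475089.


ln(96287) ≈ 11.475089.
eps^2 = 0.32^2 = 0.1024.
C*ln(N)/eps^2 ≈ 8*11.475089/0.1024 ≈ 896.4913.
m = ceil(896.4913) = 897.

897


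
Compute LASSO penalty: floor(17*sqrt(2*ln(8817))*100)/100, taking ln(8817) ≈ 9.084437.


ln(8817) ≈ 9.084437.
2*ln(n) ≈ 18.168874.
sqrt(2*ln(n)) ≈ sqrt(18.168874) ≈ 4.262496.
lambda ≈ 17*4.262496 = 72.462432.
floor(lambda*100)/100 = 72.46.

72.46


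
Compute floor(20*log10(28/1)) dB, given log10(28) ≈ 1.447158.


||x||/||e|| = 28/1 = 28.
log10(28) ≈ 1.447158.
20*log10(||x||/||e||) ≈ 20*1.447158 = 28.94316.
floor(28.94316) = 28.

28


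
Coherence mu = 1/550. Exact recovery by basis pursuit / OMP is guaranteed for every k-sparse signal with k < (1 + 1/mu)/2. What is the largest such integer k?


1/mu = 550.
1 + 1/mu = 551.
(1 + 1/mu)/2 = 275.5 is not an integer, so k_max = floor(275.5) = 275.

275


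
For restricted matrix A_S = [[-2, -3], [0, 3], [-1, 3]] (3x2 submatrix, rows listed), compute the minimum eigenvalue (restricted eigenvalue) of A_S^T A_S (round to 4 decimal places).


A_S^T A_S = [[5, 3], [3, 27]].
trace = 32.
det = 126.
disc = trace^2 - 4*det = 1024 - 4*126 = 520.
sqrt(520) ≈ 22.803509.
lam_min = (32 - sqrt(520))/2 ≈ (32 - 22.803509)/2 = 4.5982455 ≈ 4.5982.

4.5982


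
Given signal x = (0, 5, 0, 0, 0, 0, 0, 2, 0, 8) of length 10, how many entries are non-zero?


Non-zero positions: [1, 7, 9].
Sparsity = 3.

3


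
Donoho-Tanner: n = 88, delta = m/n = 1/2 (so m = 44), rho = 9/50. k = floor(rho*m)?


m = 1/2*88 = 44.
rho = 9/50.
rho*m = 9/50*44 = 7.92.
k = floor(7.92) = 7.

7


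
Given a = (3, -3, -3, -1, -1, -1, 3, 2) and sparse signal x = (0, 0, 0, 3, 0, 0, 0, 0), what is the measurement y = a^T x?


Non-zero terms: ['-1*3']
Products: [-3]
y = sum = -3.

-3


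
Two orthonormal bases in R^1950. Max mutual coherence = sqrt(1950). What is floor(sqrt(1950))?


44^2 = 1936 <= 1950 < 2025 = 45^2, so 44 <= sqrt(1950) < 45.
floor(sqrt(1950)) = 44.

44


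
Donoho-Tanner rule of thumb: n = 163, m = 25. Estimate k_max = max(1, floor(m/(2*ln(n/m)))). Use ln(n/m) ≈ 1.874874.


n/m = 163/25.
ln(n/m) ≈ 1.874874.
2*ln(n/m) ≈ 3.749748.
m/(2*ln(n/m)) ≈ 25/3.749748 ≈ 6.6671.
floor = 6.
k_max = max(1, 6) = 6.

6


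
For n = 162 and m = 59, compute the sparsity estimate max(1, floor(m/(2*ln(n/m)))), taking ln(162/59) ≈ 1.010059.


n/m = 162/59.
ln(n/m) ≈ 1.010059.
2*ln(n/m) ≈ 2.020118.
m/(2*ln(n/m)) ≈ 59/2.020118 ≈ 29.2062.
floor = 29.
k_max = max(1, 29) = 29.

29


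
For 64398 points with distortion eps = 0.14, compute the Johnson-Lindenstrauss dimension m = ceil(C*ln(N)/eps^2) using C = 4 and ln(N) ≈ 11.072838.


ln(64398) ≈ 11.072838.
eps^2 = 0.14^2 = 0.0196.
C*ln(N)/eps^2 ≈ 4*11.072838/0.0196 ≈ 2259.7629.
m = ceil(2259.7629) = 2260.

2260


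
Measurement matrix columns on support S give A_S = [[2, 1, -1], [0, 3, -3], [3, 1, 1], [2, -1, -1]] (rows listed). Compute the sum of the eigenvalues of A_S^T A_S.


Sum of eigenvalues of A_S^T A_S = trace(A_S^T A_S) = sum of squared column norms of A_S.
A_S^T A_S diagonal: [17, 12, 12].
trace = 17 + 12 + 12 = 41.

41


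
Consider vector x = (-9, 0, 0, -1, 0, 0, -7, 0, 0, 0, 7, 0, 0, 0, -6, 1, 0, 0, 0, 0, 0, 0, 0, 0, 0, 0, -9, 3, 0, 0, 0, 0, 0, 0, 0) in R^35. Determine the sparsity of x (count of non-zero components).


Non-zero positions: [0, 3, 6, 10, 14, 15, 26, 27].
Sparsity = 8.

8


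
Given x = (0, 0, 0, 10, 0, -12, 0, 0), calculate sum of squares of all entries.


Non-zero entries: [(3, 10), (5, -12)]
Squares: [100, 144]
||x||_2^2 = sum = 244.

244


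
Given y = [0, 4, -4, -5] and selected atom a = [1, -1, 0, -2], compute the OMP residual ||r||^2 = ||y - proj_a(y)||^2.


a^T a = 6.
a^T y = 6.
coeff = 6/6 = 1.
||r||^2 = 51.

51


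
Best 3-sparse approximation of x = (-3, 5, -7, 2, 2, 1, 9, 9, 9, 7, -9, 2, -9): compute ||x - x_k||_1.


Sorted |x_i| descending: [9, 9, 9, 9, 9, 7, 7, 5, 3, 2, 2, 2, 1]
Keep top 3: [9, 9, 9]
Tail entries: [9, 9, 7, 7, 5, 3, 2, 2, 2, 1]
L1 error = sum of tail = 47.

47


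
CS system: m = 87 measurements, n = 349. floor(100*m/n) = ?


100*m/n = 100*87/349 ≈ 24.9284.
floor = 24.

24


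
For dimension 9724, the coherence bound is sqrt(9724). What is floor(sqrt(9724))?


98^2 = 9604 <= 9724 < 9801 = 99^2, so 98 <= sqrt(9724) < 99.
floor(sqrt(9724)) = 98.

98


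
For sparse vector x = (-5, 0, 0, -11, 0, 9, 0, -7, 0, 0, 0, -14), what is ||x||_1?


Non-zero entries: [(0, -5), (3, -11), (5, 9), (7, -7), (11, -14)]
Absolute values: [5, 11, 9, 7, 14]
||x||_1 = sum = 46.

46


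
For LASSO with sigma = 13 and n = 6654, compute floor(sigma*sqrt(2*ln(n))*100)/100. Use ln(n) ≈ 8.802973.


ln(6654) ≈ 8.802973.
2*ln(n) ≈ 17.605946.
sqrt(2*ln(n)) ≈ sqrt(17.605946) ≈ 4.195944.
lambda ≈ 13*4.195944 = 54.547272.
floor(lambda*100)/100 = 54.54.

54.54


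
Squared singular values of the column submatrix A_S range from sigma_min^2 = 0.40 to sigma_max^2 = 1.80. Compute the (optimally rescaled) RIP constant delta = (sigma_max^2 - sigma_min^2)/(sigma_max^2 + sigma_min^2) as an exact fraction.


lambda_max - lambda_min = 1.80 - 0.40 = 1.40.
lambda_max + lambda_min = 1.80 + 0.40 = 2.20.
delta = 1.40/2.20 = 140/220 = 7/11.

7/11


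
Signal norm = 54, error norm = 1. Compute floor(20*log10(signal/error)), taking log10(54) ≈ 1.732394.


||x||/||e|| = 54/1 = 54.
log10(54) ≈ 1.732394.
20*log10(||x||/||e||) ≈ 20*1.732394 = 34.64788.
floor(34.64788) = 34.

34


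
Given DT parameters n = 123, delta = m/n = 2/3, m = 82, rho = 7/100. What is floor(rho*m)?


m = 2/3*123 = 82.
rho = 7/100.
rho*m = 7/100*82 = 5.74.
k = floor(5.74) = 5.

5


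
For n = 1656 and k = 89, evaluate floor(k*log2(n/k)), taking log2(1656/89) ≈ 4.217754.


log2(n/k) = log2(1656/89) ≈ 4.217754.
k*log2(n/k) ≈ 89*4.217754 = 375.380106.
floor(375.380106) = 375.

375


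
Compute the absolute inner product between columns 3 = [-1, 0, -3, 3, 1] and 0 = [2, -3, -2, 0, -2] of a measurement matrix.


Inner product: -1*2 + 0*-3 + -3*-2 + 3*0 + 1*-2
Products: [-2, 0, 6, 0, -2]
Sum = 2.
|dot| = 2.

2


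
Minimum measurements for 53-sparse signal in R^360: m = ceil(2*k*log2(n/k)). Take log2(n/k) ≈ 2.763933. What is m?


log2(n/k) = log2(360/53) ≈ 2.763933.
2*k*log2(n/k) ≈ 2*53*2.763933 = 292.976898.
m = ceil(292.976898) = 293.

293


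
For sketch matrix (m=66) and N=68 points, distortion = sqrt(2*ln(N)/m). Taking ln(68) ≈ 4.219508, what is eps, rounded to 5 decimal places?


ln(68) ≈ 4.219508.
2*ln(N)/m ≈ 2*4.219508/66 ≈ 0.12786388.
eps = sqrt(0.12786388) ≈ 0.3575806 ≈ 0.35758.

0.35758


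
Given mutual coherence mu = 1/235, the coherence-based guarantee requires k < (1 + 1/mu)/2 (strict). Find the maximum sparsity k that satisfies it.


1/mu = 235.
1 + 1/mu = 236.
(1 + 1/mu)/2 = 118 is an integer and the inequality is strict, so k_max = 118 - 1 = 117.

117


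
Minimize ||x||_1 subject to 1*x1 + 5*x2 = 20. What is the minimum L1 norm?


Axis intercepts:
  x1 = 20, x2 = 0: L1 = 20
  x1 = 0, x2 = 4: L1 = 4
x* = (0, 4)
||x*||_1 = 4.

4


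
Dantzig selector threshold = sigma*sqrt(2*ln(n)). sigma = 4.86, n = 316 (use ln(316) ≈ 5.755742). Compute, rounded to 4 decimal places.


ln(316) ≈ 5.755742.
2*ln(n) ≈ 11.511484.
sqrt(2*ln(n)) ≈ sqrt(11.511484) ≈ 3.392858.
threshold ≈ 4.86*3.392858 = 16.48928988 ≈ 16.4893.

16.4893


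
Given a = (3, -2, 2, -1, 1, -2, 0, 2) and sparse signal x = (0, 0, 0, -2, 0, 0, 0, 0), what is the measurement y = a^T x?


Non-zero terms: ['-1*-2']
Products: [2]
y = sum = 2.

2


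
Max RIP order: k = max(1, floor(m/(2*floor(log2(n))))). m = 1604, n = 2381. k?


floor(log2(2381)) = 11.
2*11 = 22.
m/(2*floor(log2(n))) = 1604/22 ≈ 72.9091.
floor = 72.
k = max(1, 72) = 72.

72


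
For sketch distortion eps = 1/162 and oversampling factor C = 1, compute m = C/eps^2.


1/eps = 162.
(1/eps)^2 = 26244.
m = 1*26244 = 26244.

26244


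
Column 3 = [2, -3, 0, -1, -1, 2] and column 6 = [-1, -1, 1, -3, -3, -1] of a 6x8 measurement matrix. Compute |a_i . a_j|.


Inner product: 2*-1 + -3*-1 + 0*1 + -1*-3 + -1*-3 + 2*-1
Products: [-2, 3, 0, 3, 3, -2]
Sum = 5.
|dot| = 5.

5


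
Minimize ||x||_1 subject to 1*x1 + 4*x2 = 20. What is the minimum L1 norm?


Axis intercepts:
  x1 = 20, x2 = 0: L1 = 20
  x1 = 0, x2 = 5: L1 = 5
x* = (0, 5)
||x*||_1 = 5.

5


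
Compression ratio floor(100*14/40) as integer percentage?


100*m/n = 100*14/40 ≈ 35.0.
floor = 35.

35


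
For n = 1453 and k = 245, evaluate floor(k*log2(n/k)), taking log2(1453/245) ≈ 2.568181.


log2(n/k) = log2(1453/245) ≈ 2.568181.
k*log2(n/k) ≈ 245*2.568181 = 629.204345.
floor(629.204345) = 629.

629


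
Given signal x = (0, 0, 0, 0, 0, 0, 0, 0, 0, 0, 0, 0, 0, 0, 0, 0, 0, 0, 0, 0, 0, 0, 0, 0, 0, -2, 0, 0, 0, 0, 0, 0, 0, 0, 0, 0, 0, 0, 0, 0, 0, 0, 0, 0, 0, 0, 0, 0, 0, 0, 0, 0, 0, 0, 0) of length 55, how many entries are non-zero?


Non-zero positions: [25].
Sparsity = 1.

1


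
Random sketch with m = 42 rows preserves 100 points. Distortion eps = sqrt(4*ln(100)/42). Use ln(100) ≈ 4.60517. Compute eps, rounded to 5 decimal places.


ln(100) ≈ 4.60517.
4*ln(N)/m ≈ 4*4.60517/42 ≈ 0.43858762.
eps = sqrt(0.43858762) ≈ 0.6622595 ≈ 0.66226.

0.66226


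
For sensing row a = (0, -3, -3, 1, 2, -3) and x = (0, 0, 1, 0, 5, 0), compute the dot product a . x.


Non-zero terms: ['-3*1', '2*5']
Products: [-3, 10]
y = sum = 7.

7


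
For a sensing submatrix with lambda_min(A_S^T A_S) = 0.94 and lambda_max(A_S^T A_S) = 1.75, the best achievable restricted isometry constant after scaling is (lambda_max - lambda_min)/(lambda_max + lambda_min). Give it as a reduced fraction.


lambda_max - lambda_min = 1.75 - 0.94 = 0.81.
lambda_max + lambda_min = 1.75 + 0.94 = 2.69.
delta = 0.81/2.69 = 81/269.

81/269


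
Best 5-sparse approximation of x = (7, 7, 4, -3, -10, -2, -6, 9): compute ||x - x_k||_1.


Sorted |x_i| descending: [10, 9, 7, 7, 6, 4, 3, 2]
Keep top 5: [10, 9, 7, 7, 6]
Tail entries: [4, 3, 2]
L1 error = sum of tail = 9.

9


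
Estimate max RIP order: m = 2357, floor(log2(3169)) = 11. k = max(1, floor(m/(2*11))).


floor(log2(3169)) = 11.
2*11 = 22.
m/(2*floor(log2(n))) = 2357/22 ≈ 107.1364.
floor = 107.
k = max(1, 107) = 107.

107


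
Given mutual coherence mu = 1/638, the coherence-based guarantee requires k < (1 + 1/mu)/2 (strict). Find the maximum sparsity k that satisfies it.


1/mu = 638.
1 + 1/mu = 639.
(1 + 1/mu)/2 = 319.5 is not an integer, so k_max = floor(319.5) = 319.

319


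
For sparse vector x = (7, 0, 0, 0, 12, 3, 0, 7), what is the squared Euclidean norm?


Non-zero entries: [(0, 7), (4, 12), (5, 3), (7, 7)]
Squares: [49, 144, 9, 49]
||x||_2^2 = sum = 251.

251


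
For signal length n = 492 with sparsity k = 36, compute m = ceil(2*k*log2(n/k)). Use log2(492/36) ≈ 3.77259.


log2(n/k) = log2(492/36) ≈ 3.77259.
2*k*log2(n/k) ≈ 2*36*3.77259 = 271.62648.
m = ceil(271.62648) = 272.

272


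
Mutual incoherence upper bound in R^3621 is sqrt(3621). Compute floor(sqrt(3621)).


60^2 = 3600 <= 3621 < 3721 = 61^2, so 60 <= sqrt(3621) < 61.
floor(sqrt(3621)) = 60.

60


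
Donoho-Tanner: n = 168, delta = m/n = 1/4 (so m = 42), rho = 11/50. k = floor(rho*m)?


m = 1/4*168 = 42.
rho = 11/50.
rho*m = 11/50*42 = 9.24.
k = floor(9.24) = 9.

9


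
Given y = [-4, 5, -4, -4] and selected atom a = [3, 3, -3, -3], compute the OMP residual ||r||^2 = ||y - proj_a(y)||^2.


a^T a = 36.
a^T y = 27.
coeff = 27/36 = 3/4.
||r||^2 = 211/4.

211/4


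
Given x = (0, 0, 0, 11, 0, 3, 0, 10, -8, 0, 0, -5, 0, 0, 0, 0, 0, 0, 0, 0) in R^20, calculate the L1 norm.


Non-zero entries: [(3, 11), (5, 3), (7, 10), (8, -8), (11, -5)]
Absolute values: [11, 3, 10, 8, 5]
||x||_1 = sum = 37.

37


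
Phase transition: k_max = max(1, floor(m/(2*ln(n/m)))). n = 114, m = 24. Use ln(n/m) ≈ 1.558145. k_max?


n/m = 114/24 = 19/4.
ln(n/m) ≈ 1.558145.
2*ln(n/m) ≈ 3.11629.
m/(2*ln(n/m)) ≈ 24/3.11629 ≈ 7.7015.
floor = 7.
k_max = max(1, 7) = 7.

7


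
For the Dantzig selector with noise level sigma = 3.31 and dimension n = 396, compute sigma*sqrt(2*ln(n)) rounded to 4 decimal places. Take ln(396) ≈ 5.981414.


ln(396) ≈ 5.981414.
2*ln(n) ≈ 11.962828.
sqrt(2*ln(n)) ≈ sqrt(11.962828) ≈ 3.458732.
threshold ≈ 3.31*3.458732 = 11.44840292 ≈ 11.4484.

11.4484


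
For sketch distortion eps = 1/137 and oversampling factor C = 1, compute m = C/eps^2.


1/eps = 137.
(1/eps)^2 = 18769.
m = 1*18769 = 18769.

18769


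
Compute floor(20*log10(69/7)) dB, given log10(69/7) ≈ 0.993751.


||x||/||e|| = 69/7.
log10(69/7) ≈ 0.993751.
20*log10(||x||/||e||) ≈ 20*0.993751 = 19.87502.
floor(19.87502) = 19.

19


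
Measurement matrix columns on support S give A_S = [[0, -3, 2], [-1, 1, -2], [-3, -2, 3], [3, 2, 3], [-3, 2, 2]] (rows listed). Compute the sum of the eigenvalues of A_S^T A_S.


Sum of eigenvalues of A_S^T A_S = trace(A_S^T A_S) = sum of squared column norms of A_S.
A_S^T A_S diagonal: [28, 22, 30].
trace = 28 + 22 + 30 = 80.

80


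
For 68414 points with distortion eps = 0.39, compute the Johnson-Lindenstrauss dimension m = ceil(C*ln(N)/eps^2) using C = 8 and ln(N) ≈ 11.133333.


ln(68414) ≈ 11.133333.
eps^2 = 0.39^2 = 0.1521.
C*ln(N)/eps^2 ≈ 8*11.133333/0.1521 ≈ 585.5796.
m = ceil(585.5796) = 586.

586


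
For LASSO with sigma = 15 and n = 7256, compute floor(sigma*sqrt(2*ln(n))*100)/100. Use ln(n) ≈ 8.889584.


ln(7256) ≈ 8.889584.
2*ln(n) ≈ 17.779168.
sqrt(2*ln(n)) ≈ sqrt(17.779168) ≈ 4.216535.
lambda ≈ 15*4.216535 = 63.248025.
floor(lambda*100)/100 = 63.24.

63.24


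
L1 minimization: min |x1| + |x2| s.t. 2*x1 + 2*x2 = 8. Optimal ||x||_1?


Axis intercepts:
  x1 = 4, x2 = 0: L1 = 4
  x1 = 0, x2 = 4: L1 = 4
x* = (4, 0)
||x*||_1 = 4.

4


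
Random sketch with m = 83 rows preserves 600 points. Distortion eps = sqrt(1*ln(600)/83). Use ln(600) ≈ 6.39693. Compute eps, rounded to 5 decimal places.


ln(600) ≈ 6.39693.
1*ln(N)/m ≈ 1*6.39693/83 ≈ 0.07707145.
eps = sqrt(0.07707145) ≈ 0.2776175 ≈ 0.27762.

0.27762
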